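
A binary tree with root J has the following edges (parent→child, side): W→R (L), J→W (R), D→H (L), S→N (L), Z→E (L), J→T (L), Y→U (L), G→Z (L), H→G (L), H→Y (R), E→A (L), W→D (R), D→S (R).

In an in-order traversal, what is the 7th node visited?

Z

In-order visits the left subtree, then the node, then the right subtree.
At J: go left to T.
  T is a leaf — visit T.
Visit J.
At J: go right to W.
  At W: go left to R.
    R is a leaf — visit R.
  Visit W.
  At W: go right to D.
    At D: go left to H.
      At H: go left to G.
        At G: go left to Z.
          At Z: go left to E.
            At E: go left to A.
              A is a leaf — visit A.
            Visit E.
            At E: no right child.
          Visit Z.
          At Z: no right child.
        Visit G.
        At G: no right child.
      Visit H.
      At H: go right to Y.
        At Y: go left to U.
          U is a leaf — visit U.
        Visit Y.
        At Y: no right child.
    Visit D.
    At D: go right to S.
      At S: go left to N.
        N is a leaf — visit N.
      Visit S.
      At S: no right child.
Full in-order sequence: T, J, R, W, A, E, Z, G, H, U, Y, D, N, S.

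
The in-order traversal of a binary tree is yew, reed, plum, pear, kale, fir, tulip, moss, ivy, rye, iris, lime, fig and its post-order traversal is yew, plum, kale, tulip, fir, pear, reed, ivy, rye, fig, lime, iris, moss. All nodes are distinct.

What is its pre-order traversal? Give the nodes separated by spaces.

The last element of post-order is the root; it splits in-order into left and right subtrees.
Root moss: left subtree has 7 nodes {yew, reed, plum, pear, kale, fir, tulip}, right has 5 {ivy, rye, iris, lime, fig}.
  Root reed: left subtree has 1 node {yew}, right has 5 {plum, pear, kale, fir, tulip}.
    Root pear: left subtree has 1 node {plum}, right has 3 {kale, fir, tulip}.
      Root fir: left subtree has 1 node {kale}, right has 1 {tulip}.
  Root iris: left subtree has 2 nodes {ivy, rye}, right has 2 {lime, fig}.
    Root rye: left subtree has 1 node {ivy}, right has 0 { }.
    Root lime: left subtree has 0 nodes { }, right has 1 {fig}.

moss reed yew pear plum fir kale tulip iris rye ivy lime fig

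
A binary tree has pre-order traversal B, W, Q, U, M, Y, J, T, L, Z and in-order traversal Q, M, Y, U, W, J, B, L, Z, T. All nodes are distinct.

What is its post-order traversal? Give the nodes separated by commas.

Y, M, U, Q, J, W, Z, L, T, B

The first element of pre-order is the root; it splits in-order into left and right subtrees.
Root B: left subtree has 6 nodes {Q, M, Y, U, W, J}, right has 3 {L, Z, T}.
  Root W: left subtree has 4 nodes {Q, M, Y, U}, right has 1 {J}.
    Root Q: left subtree has 0 nodes { }, right has 3 {M, Y, U}.
      Root U: left subtree has 2 nodes {M, Y}, right has 0 { }.
        Root M: left subtree has 0 nodes { }, right has 1 {Y}.
  Root T: left subtree has 2 nodes {L, Z}, right has 0 { }.
    Root L: left subtree has 0 nodes { }, right has 1 {Z}.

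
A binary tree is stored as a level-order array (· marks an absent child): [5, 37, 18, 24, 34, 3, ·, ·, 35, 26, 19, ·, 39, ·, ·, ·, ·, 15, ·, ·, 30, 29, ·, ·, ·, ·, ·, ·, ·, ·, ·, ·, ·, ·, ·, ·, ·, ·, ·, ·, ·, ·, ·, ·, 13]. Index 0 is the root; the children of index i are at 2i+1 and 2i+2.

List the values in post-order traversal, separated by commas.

Post-order visits the left subtree, then the right subtree, then the node.
At 5: go left to 37.
  At 37: go left to 24.
    At 24: no left child.
    At 24: go right to 35.
      At 35: go left to 15.
        15 is a leaf — visit 15.
      At 35: no right child.
      Visit 35.
    Visit 24.
  At 37: go right to 34.
    At 34: go left to 26.
      At 26: no left child.
      At 26: go right to 30.
        30 is a leaf — visit 30.
      Visit 26.
    At 34: go right to 19.
      At 19: go left to 29.
        At 29: no left child.
        At 29: go right to 13.
          13 is a leaf — visit 13.
        Visit 29.
      At 19: no right child.
      Visit 19.
    Visit 34.
  Visit 37.
At 5: go right to 18.
  At 18: go left to 3.
    At 3: no left child.
    At 3: go right to 39.
      39 is a leaf — visit 39.
    Visit 3.
  At 18: no right child.
  Visit 18.
Visit 5.

15, 35, 24, 30, 26, 13, 29, 19, 34, 37, 39, 3, 18, 5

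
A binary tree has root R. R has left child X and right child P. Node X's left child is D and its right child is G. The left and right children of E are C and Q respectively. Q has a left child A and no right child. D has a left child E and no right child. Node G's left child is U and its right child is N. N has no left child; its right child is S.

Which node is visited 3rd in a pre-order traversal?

Pre-order visits the node, then its left subtree, then its right subtree.
Visit R.
At R: go left to X.
  Visit X.
  At X: go left to D.
    Visit D.
    At D: go left to E.
      Visit E.
      At E: go left to C.
        C is a leaf — visit C.
      At E: go right to Q.
        Visit Q.
        At Q: go left to A.
          A is a leaf — visit A.
        At Q: no right child.
    At D: no right child.
  At X: go right to G.
    Visit G.
    At G: go left to U.
      U is a leaf — visit U.
    At G: go right to N.
      Visit N.
      At N: no left child.
      At N: go right to S.
        S is a leaf — visit S.
At R: go right to P.
  P is a leaf — visit P.
Full pre-order sequence: R, X, D, E, C, Q, A, G, U, N, S, P.

D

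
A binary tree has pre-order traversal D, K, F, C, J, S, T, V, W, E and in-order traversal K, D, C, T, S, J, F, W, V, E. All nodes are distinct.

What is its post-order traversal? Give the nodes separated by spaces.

K T S J C W E V F D

The first element of pre-order is the root; it splits in-order into left and right subtrees.
Root D: left subtree has 1 node {K}, right has 8 {C, T, S, J, F, W, V, E}.
  Root F: left subtree has 4 nodes {C, T, S, J}, right has 3 {W, V, E}.
    Root C: left subtree has 0 nodes { }, right has 3 {T, S, J}.
      Root J: left subtree has 2 nodes {T, S}, right has 0 { }.
        Root S: left subtree has 1 node {T}, right has 0 { }.
    Root V: left subtree has 1 node {W}, right has 1 {E}.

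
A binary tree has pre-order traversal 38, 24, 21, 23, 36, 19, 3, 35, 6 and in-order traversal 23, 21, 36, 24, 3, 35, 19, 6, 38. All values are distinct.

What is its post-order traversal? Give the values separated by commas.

23, 36, 21, 35, 3, 6, 19, 24, 38

The first element of pre-order is the root; it splits in-order into left and right subtrees.
Root 38: left subtree has 8 nodes {23, 21, 36, 24, 3, 35, 19, 6}, right has 0 { }.
  Root 24: left subtree has 3 nodes {23, 21, 36}, right has 4 {3, 35, 19, 6}.
    Root 21: left subtree has 1 node {23}, right has 1 {36}.
    Root 19: left subtree has 2 nodes {3, 35}, right has 1 {6}.
      Root 3: left subtree has 0 nodes { }, right has 1 {35}.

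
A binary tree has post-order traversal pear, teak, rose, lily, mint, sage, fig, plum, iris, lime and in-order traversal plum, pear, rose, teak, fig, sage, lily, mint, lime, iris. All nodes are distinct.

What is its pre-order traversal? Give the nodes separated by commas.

lime, plum, fig, rose, pear, teak, sage, mint, lily, iris

The last element of post-order is the root; it splits in-order into left and right subtrees.
Root lime: left subtree has 8 nodes {plum, pear, rose, teak, fig, sage, lily, mint}, right has 1 {iris}.
  Root plum: left subtree has 0 nodes { }, right has 7 {pear, rose, teak, fig, sage, lily, mint}.
    Root fig: left subtree has 3 nodes {pear, rose, teak}, right has 3 {sage, lily, mint}.
      Root rose: left subtree has 1 node {pear}, right has 1 {teak}.
      Root sage: left subtree has 0 nodes { }, right has 2 {lily, mint}.
        Root mint: left subtree has 1 node {lily}, right has 0 { }.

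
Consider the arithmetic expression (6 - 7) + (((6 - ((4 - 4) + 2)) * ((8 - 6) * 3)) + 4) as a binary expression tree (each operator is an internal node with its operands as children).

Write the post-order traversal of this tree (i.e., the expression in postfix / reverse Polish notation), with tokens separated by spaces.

Post-order on an expression tree gives postfix notation: for each operator, emit left operand, right operand, then the operator.

6 7 - 6 4 4 - 2 + - 8 6 - 3 * * 4 + +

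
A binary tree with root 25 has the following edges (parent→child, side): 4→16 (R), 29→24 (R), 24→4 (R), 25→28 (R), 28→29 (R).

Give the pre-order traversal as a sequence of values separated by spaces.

Pre-order visits the node, then its left subtree, then its right subtree.
Visit 25.
At 25: no left child.
At 25: go right to 28.
  Visit 28.
  At 28: no left child.
  At 28: go right to 29.
    Visit 29.
    At 29: no left child.
    At 29: go right to 24.
      Visit 24.
      At 24: no left child.
      At 24: go right to 4.
        Visit 4.
        At 4: no left child.
        At 4: go right to 16.
          16 is a leaf — visit 16.

25 28 29 24 4 16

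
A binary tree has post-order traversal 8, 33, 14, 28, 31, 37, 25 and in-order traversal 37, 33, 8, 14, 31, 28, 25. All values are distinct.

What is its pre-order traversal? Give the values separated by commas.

25, 37, 31, 14, 33, 8, 28

The last element of post-order is the root; it splits in-order into left and right subtrees.
Root 25: left subtree has 6 nodes {37, 33, 8, 14, 31, 28}, right has 0 { }.
  Root 37: left subtree has 0 nodes { }, right has 5 {33, 8, 14, 31, 28}.
    Root 31: left subtree has 3 nodes {33, 8, 14}, right has 1 {28}.
      Root 14: left subtree has 2 nodes {33, 8}, right has 0 { }.
        Root 33: left subtree has 0 nodes { }, right has 1 {8}.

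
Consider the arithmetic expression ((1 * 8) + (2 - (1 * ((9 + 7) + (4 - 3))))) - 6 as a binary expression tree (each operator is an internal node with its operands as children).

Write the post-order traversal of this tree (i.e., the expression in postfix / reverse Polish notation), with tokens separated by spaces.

1 8 * 2 1 9 7 + 4 3 - + * - + 6 -

Post-order on an expression tree gives postfix notation: for each operator, emit left operand, right operand, then the operator.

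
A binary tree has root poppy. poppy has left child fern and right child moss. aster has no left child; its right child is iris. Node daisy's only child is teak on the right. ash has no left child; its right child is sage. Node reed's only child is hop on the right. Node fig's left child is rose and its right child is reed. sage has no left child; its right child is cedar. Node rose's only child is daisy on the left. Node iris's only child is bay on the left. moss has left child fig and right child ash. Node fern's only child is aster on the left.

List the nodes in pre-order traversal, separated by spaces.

Pre-order visits the node, then its left subtree, then its right subtree.
Visit poppy.
At poppy: go left to fern.
  Visit fern.
  At fern: go left to aster.
    Visit aster.
    At aster: no left child.
    At aster: go right to iris.
      Visit iris.
      At iris: go left to bay.
        bay is a leaf — visit bay.
      At iris: no right child.
  At fern: no right child.
At poppy: go right to moss.
  Visit moss.
  At moss: go left to fig.
    Visit fig.
    At fig: go left to rose.
      Visit rose.
      At rose: go left to daisy.
        Visit daisy.
        At daisy: no left child.
        At daisy: go right to teak.
          teak is a leaf — visit teak.
      At rose: no right child.
    At fig: go right to reed.
      Visit reed.
      At reed: no left child.
      At reed: go right to hop.
        hop is a leaf — visit hop.
  At moss: go right to ash.
    Visit ash.
    At ash: no left child.
    At ash: go right to sage.
      Visit sage.
      At sage: no left child.
      At sage: go right to cedar.
        cedar is a leaf — visit cedar.

poppy fern aster iris bay moss fig rose daisy teak reed hop ash sage cedar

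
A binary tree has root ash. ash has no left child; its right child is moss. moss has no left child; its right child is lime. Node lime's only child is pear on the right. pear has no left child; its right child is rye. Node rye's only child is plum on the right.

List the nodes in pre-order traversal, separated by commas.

ash, moss, lime, pear, rye, plum

Pre-order visits the node, then its left subtree, then its right subtree.
Visit ash.
At ash: no left child.
At ash: go right to moss.
  Visit moss.
  At moss: no left child.
  At moss: go right to lime.
    Visit lime.
    At lime: no left child.
    At lime: go right to pear.
      Visit pear.
      At pear: no left child.
      At pear: go right to rye.
        Visit rye.
        At rye: no left child.
        At rye: go right to plum.
          plum is a leaf — visit plum.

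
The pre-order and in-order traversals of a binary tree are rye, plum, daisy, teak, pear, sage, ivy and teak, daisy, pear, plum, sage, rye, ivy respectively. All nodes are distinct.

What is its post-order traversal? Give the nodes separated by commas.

teak, pear, daisy, sage, plum, ivy, rye

The first element of pre-order is the root; it splits in-order into left and right subtrees.
Root rye: left subtree has 5 nodes {teak, daisy, pear, plum, sage}, right has 1 {ivy}.
  Root plum: left subtree has 3 nodes {teak, daisy, pear}, right has 1 {sage}.
    Root daisy: left subtree has 1 node {teak}, right has 1 {pear}.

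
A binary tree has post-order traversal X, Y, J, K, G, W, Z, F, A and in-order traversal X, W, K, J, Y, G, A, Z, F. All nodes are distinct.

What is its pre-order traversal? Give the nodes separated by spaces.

A W X G K J Y F Z

The last element of post-order is the root; it splits in-order into left and right subtrees.
Root A: left subtree has 6 nodes {X, W, K, J, Y, G}, right has 2 {Z, F}.
  Root W: left subtree has 1 node {X}, right has 4 {K, J, Y, G}.
    Root G: left subtree has 3 nodes {K, J, Y}, right has 0 { }.
      Root K: left subtree has 0 nodes { }, right has 2 {J, Y}.
        Root J: left subtree has 0 nodes { }, right has 1 {Y}.
  Root F: left subtree has 1 node {Z}, right has 0 { }.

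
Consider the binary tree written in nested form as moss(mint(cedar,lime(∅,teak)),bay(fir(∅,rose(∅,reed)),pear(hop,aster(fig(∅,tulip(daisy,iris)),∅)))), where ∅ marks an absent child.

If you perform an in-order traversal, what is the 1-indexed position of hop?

10

In-order visits the left subtree, then the node, then the right subtree.
At moss: go left to mint.
  At mint: go left to cedar.
    cedar is a leaf — visit cedar.
  Visit mint.
  At mint: go right to lime.
    At lime: no left child.
    Visit lime.
    At lime: go right to teak.
      teak is a leaf — visit teak.
Visit moss.
At moss: go right to bay.
  At bay: go left to fir.
    At fir: no left child.
    Visit fir.
    At fir: go right to rose.
      At rose: no left child.
      Visit rose.
      At rose: go right to reed.
        reed is a leaf — visit reed.
  Visit bay.
  At bay: go right to pear.
    At pear: go left to hop.
      hop is a leaf — visit hop.
    Visit pear.
    At pear: go right to aster.
      At aster: go left to fig.
        At fig: no left child.
        Visit fig.
        At fig: go right to tulip.
          At tulip: go left to daisy.
            daisy is a leaf — visit daisy.
          Visit tulip.
          At tulip: go right to iris.
            iris is a leaf — visit iris.
      Visit aster.
      At aster: no right child.
Full in-order sequence: cedar, mint, lime, teak, moss, fir, rose, reed, bay, hop, pear, fig, daisy, tulip, iris, aster.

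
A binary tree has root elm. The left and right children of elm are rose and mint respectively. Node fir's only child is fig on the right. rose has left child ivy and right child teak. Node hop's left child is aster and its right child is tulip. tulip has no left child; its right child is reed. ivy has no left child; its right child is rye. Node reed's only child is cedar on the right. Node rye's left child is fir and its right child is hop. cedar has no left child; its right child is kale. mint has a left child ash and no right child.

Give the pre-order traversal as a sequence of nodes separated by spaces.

elm rose ivy rye fir fig hop aster tulip reed cedar kale teak mint ash

Pre-order visits the node, then its left subtree, then its right subtree.
Visit elm.
At elm: go left to rose.
  Visit rose.
  At rose: go left to ivy.
    Visit ivy.
    At ivy: no left child.
    At ivy: go right to rye.
      Visit rye.
      At rye: go left to fir.
        Visit fir.
        At fir: no left child.
        At fir: go right to fig.
          fig is a leaf — visit fig.
      At rye: go right to hop.
        Visit hop.
        At hop: go left to aster.
          aster is a leaf — visit aster.
        At hop: go right to tulip.
          Visit tulip.
          At tulip: no left child.
          At tulip: go right to reed.
            Visit reed.
            At reed: no left child.
            At reed: go right to cedar.
              Visit cedar.
              At cedar: no left child.
              At cedar: go right to kale.
                kale is a leaf — visit kale.
  At rose: go right to teak.
    teak is a leaf — visit teak.
At elm: go right to mint.
  Visit mint.
  At mint: go left to ash.
    ash is a leaf — visit ash.
  At mint: no right child.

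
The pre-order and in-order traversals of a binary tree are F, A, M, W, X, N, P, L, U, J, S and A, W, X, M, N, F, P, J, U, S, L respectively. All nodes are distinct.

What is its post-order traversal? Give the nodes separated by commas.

The first element of pre-order is the root; it splits in-order into left and right subtrees.
Root F: left subtree has 5 nodes {A, W, X, M, N}, right has 5 {P, J, U, S, L}.
  Root A: left subtree has 0 nodes { }, right has 4 {W, X, M, N}.
    Root M: left subtree has 2 nodes {W, X}, right has 1 {N}.
      Root W: left subtree has 0 nodes { }, right has 1 {X}.
  Root P: left subtree has 0 nodes { }, right has 4 {J, U, S, L}.
    Root L: left subtree has 3 nodes {J, U, S}, right has 0 { }.
      Root U: left subtree has 1 node {J}, right has 1 {S}.

X, W, N, M, A, J, S, U, L, P, F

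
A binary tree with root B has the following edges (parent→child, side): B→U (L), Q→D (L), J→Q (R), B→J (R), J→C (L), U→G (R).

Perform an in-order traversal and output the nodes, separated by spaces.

In-order visits the left subtree, then the node, then the right subtree.
At B: go left to U.
  At U: no left child.
  Visit U.
  At U: go right to G.
    G is a leaf — visit G.
Visit B.
At B: go right to J.
  At J: go left to C.
    C is a leaf — visit C.
  Visit J.
  At J: go right to Q.
    At Q: go left to D.
      D is a leaf — visit D.
    Visit Q.
    At Q: no right child.

U G B C J D Q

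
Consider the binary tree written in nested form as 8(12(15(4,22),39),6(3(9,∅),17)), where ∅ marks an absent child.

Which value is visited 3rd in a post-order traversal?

Post-order visits the left subtree, then the right subtree, then the node.
At 8: go left to 12.
  At 12: go left to 15.
    At 15: go left to 4.
      4 is a leaf — visit 4.
    At 15: go right to 22.
      22 is a leaf — visit 22.
    Visit 15.
  At 12: go right to 39.
    39 is a leaf — visit 39.
  Visit 12.
At 8: go right to 6.
  At 6: go left to 3.
    At 3: go left to 9.
      9 is a leaf — visit 9.
    At 3: no right child.
    Visit 3.
  At 6: go right to 17.
    17 is a leaf — visit 17.
  Visit 6.
Visit 8.
Full post-order sequence: 4, 22, 15, 39, 12, 9, 3, 17, 6, 8.

15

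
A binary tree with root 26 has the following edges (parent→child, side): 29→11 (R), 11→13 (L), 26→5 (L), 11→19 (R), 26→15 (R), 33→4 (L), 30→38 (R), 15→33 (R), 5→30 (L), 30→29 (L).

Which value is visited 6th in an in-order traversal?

38

In-order visits the left subtree, then the node, then the right subtree.
At 26: go left to 5.
  At 5: go left to 30.
    At 30: go left to 29.
      At 29: no left child.
      Visit 29.
      At 29: go right to 11.
        At 11: go left to 13.
          13 is a leaf — visit 13.
        Visit 11.
        At 11: go right to 19.
          19 is a leaf — visit 19.
    Visit 30.
    At 30: go right to 38.
      38 is a leaf — visit 38.
  Visit 5.
  At 5: no right child.
Visit 26.
At 26: go right to 15.
  At 15: no left child.
  Visit 15.
  At 15: go right to 33.
    At 33: go left to 4.
      4 is a leaf — visit 4.
    Visit 33.
    At 33: no right child.
Full in-order sequence: 29, 13, 11, 19, 30, 38, 5, 26, 15, 4, 33.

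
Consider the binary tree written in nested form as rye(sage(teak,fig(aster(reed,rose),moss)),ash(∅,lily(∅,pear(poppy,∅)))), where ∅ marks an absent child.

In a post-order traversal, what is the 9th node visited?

Post-order visits the left subtree, then the right subtree, then the node.
At rye: go left to sage.
  At sage: go left to teak.
    teak is a leaf — visit teak.
  At sage: go right to fig.
    At fig: go left to aster.
      At aster: go left to reed.
        reed is a leaf — visit reed.
      At aster: go right to rose.
        rose is a leaf — visit rose.
      Visit aster.
    At fig: go right to moss.
      moss is a leaf — visit moss.
    Visit fig.
  Visit sage.
At rye: go right to ash.
  At ash: no left child.
  At ash: go right to lily.
    At lily: no left child.
    At lily: go right to pear.
      At pear: go left to poppy.
        poppy is a leaf — visit poppy.
      At pear: no right child.
      Visit pear.
    Visit lily.
  Visit ash.
Visit rye.
Full post-order sequence: teak, reed, rose, aster, moss, fig, sage, poppy, pear, lily, ash, rye.

pear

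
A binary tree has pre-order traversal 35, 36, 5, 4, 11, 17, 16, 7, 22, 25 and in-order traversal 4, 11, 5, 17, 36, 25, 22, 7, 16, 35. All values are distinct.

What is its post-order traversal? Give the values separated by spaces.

The first element of pre-order is the root; it splits in-order into left and right subtrees.
Root 35: left subtree has 9 nodes {4, 11, 5, 17, 36, 25, 22, 7, 16}, right has 0 { }.
  Root 36: left subtree has 4 nodes {4, 11, 5, 17}, right has 4 {25, 22, 7, 16}.
    Root 5: left subtree has 2 nodes {4, 11}, right has 1 {17}.
      Root 4: left subtree has 0 nodes { }, right has 1 {11}.
    Root 16: left subtree has 3 nodes {25, 22, 7}, right has 0 { }.
      Root 7: left subtree has 2 nodes {25, 22}, right has 0 { }.
        Root 22: left subtree has 1 node {25}, right has 0 { }.

11 4 17 5 25 22 7 16 36 35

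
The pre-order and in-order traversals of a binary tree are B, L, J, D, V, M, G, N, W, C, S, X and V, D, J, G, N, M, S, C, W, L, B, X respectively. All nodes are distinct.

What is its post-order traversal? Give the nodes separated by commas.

The first element of pre-order is the root; it splits in-order into left and right subtrees.
Root B: left subtree has 10 nodes {V, D, J, G, N, M, S, C, W, L}, right has 1 {X}.
  Root L: left subtree has 9 nodes {V, D, J, G, N, M, S, C, W}, right has 0 { }.
    Root J: left subtree has 2 nodes {V, D}, right has 6 {G, N, M, S, C, W}.
      Root D: left subtree has 1 node {V}, right has 0 { }.
      Root M: left subtree has 2 nodes {G, N}, right has 3 {S, C, W}.
        Root G: left subtree has 0 nodes { }, right has 1 {N}.
        Root W: left subtree has 2 nodes {S, C}, right has 0 { }.
          Root C: left subtree has 1 node {S}, right has 0 { }.

V, D, N, G, S, C, W, M, J, L, X, B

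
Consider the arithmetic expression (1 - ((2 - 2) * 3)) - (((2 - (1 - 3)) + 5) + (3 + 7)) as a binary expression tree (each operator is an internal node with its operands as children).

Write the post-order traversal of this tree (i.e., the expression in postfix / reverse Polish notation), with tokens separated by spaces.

Post-order on an expression tree gives postfix notation: for each operator, emit left operand, right operand, then the operator.

1 2 2 - 3 * - 2 1 3 - - 5 + 3 7 + + -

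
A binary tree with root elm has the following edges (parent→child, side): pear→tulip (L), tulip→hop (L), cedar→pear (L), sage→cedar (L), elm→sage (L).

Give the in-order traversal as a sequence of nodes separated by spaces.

In-order visits the left subtree, then the node, then the right subtree.
At elm: go left to sage.
  At sage: go left to cedar.
    At cedar: go left to pear.
      At pear: go left to tulip.
        At tulip: go left to hop.
          hop is a leaf — visit hop.
        Visit tulip.
        At tulip: no right child.
      Visit pear.
      At pear: no right child.
    Visit cedar.
    At cedar: no right child.
  Visit sage.
  At sage: no right child.
Visit elm.
At elm: no right child.

hop tulip pear cedar sage elm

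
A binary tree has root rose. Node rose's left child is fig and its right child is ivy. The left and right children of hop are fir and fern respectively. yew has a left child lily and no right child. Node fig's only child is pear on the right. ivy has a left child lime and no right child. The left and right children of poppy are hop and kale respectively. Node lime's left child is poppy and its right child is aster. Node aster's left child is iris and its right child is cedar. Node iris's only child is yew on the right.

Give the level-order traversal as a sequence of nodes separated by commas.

rose, fig, ivy, pear, lime, poppy, aster, hop, kale, iris, cedar, fir, fern, yew, lily

Level-order visits nodes level by level from the root, left to right within each level.
Level 0: rose
Level 1: fig, ivy
Level 2: pear, lime
Level 3: poppy, aster
Level 4: hop, kale, iris, cedar
Level 5: fir, fern, yew
Level 6: lily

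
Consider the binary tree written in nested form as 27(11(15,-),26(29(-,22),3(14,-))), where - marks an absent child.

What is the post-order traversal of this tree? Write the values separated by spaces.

15 11 22 29 14 3 26 27

Post-order visits the left subtree, then the right subtree, then the node.
At 27: go left to 11.
  At 11: go left to 15.
    15 is a leaf — visit 15.
  At 11: no right child.
  Visit 11.
At 27: go right to 26.
  At 26: go left to 29.
    At 29: no left child.
    At 29: go right to 22.
      22 is a leaf — visit 22.
    Visit 29.
  At 26: go right to 3.
    At 3: go left to 14.
      14 is a leaf — visit 14.
    At 3: no right child.
    Visit 3.
  Visit 26.
Visit 27.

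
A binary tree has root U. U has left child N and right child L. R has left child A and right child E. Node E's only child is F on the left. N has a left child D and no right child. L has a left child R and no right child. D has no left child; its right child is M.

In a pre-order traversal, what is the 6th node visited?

Pre-order visits the node, then its left subtree, then its right subtree.
Visit U.
At U: go left to N.
  Visit N.
  At N: go left to D.
    Visit D.
    At D: no left child.
    At D: go right to M.
      M is a leaf — visit M.
  At N: no right child.
At U: go right to L.
  Visit L.
  At L: go left to R.
    Visit R.
    At R: go left to A.
      A is a leaf — visit A.
    At R: go right to E.
      Visit E.
      At E: go left to F.
        F is a leaf — visit F.
      At E: no right child.
  At L: no right child.
Full pre-order sequence: U, N, D, M, L, R, A, E, F.

R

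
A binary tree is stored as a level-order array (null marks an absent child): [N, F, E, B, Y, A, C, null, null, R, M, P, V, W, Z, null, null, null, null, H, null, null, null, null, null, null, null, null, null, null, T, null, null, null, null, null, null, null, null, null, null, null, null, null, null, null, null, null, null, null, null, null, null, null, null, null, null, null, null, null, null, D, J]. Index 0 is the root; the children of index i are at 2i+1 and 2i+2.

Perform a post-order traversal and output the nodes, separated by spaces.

B H R M Y F P V A W D J T Z C E N

Post-order visits the left subtree, then the right subtree, then the node.
At N: go left to F.
  At F: go left to B.
    B is a leaf — visit B.
  At F: go right to Y.
    At Y: go left to R.
      At R: go left to H.
        H is a leaf — visit H.
      At R: no right child.
      Visit R.
    At Y: go right to M.
      M is a leaf — visit M.
    Visit Y.
  Visit F.
At N: go right to E.
  At E: go left to A.
    At A: go left to P.
      P is a leaf — visit P.
    At A: go right to V.
      V is a leaf — visit V.
    Visit A.
  At E: go right to C.
    At C: go left to W.
      W is a leaf — visit W.
    At C: go right to Z.
      At Z: no left child.
      At Z: go right to T.
        At T: go left to D.
          D is a leaf — visit D.
        At T: go right to J.
          J is a leaf — visit J.
        Visit T.
      Visit Z.
    Visit C.
  Visit E.
Visit N.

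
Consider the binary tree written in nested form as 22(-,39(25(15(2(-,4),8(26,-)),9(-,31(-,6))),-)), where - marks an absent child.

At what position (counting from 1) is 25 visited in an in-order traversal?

In-order visits the left subtree, then the node, then the right subtree.
At 22: no left child.
Visit 22.
At 22: go right to 39.
  At 39: go left to 25.
    At 25: go left to 15.
      At 15: go left to 2.
        At 2: no left child.
        Visit 2.
        At 2: go right to 4.
          4 is a leaf — visit 4.
      Visit 15.
      At 15: go right to 8.
        At 8: go left to 26.
          26 is a leaf — visit 26.
        Visit 8.
        At 8: no right child.
    Visit 25.
    At 25: go right to 9.
      At 9: no left child.
      Visit 9.
      At 9: go right to 31.
        At 31: no left child.
        Visit 31.
        At 31: go right to 6.
          6 is a leaf — visit 6.
  Visit 39.
  At 39: no right child.
Full in-order sequence: 22, 2, 4, 15, 26, 8, 25, 9, 31, 6, 39.

7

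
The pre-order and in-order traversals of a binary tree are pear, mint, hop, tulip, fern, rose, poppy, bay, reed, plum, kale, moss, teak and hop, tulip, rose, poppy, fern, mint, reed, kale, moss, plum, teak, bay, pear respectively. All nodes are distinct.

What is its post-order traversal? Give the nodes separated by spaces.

poppy rose fern tulip hop moss kale teak plum reed bay mint pear

The first element of pre-order is the root; it splits in-order into left and right subtrees.
Root pear: left subtree has 12 nodes {hop, tulip, rose, poppy, fern, mint, reed, kale, moss, plum, teak, bay}, right has 0 { }.
  Root mint: left subtree has 5 nodes {hop, tulip, rose, poppy, fern}, right has 6 {reed, kale, moss, plum, teak, bay}.
    Root hop: left subtree has 0 nodes { }, right has 4 {tulip, rose, poppy, fern}.
      Root tulip: left subtree has 0 nodes { }, right has 3 {rose, poppy, fern}.
        Root fern: left subtree has 2 nodes {rose, poppy}, right has 0 { }.
          Root rose: left subtree has 0 nodes { }, right has 1 {poppy}.
    Root bay: left subtree has 5 nodes {reed, kale, moss, plum, teak}, right has 0 { }.
      Root reed: left subtree has 0 nodes { }, right has 4 {kale, moss, plum, teak}.
        Root plum: left subtree has 2 nodes {kale, moss}, right has 1 {teak}.
          Root kale: left subtree has 0 nodes { }, right has 1 {moss}.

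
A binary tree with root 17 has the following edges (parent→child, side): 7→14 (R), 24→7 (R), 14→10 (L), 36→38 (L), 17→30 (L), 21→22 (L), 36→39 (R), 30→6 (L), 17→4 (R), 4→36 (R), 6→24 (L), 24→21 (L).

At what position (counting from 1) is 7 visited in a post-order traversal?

5

Post-order visits the left subtree, then the right subtree, then the node.
At 17: go left to 30.
  At 30: go left to 6.
    At 6: go left to 24.
      At 24: go left to 21.
        At 21: go left to 22.
          22 is a leaf — visit 22.
        At 21: no right child.
        Visit 21.
      At 24: go right to 7.
        At 7: no left child.
        At 7: go right to 14.
          At 14: go left to 10.
            10 is a leaf — visit 10.
          At 14: no right child.
          Visit 14.
        Visit 7.
      Visit 24.
    At 6: no right child.
    Visit 6.
  At 30: no right child.
  Visit 30.
At 17: go right to 4.
  At 4: no left child.
  At 4: go right to 36.
    At 36: go left to 38.
      38 is a leaf — visit 38.
    At 36: go right to 39.
      39 is a leaf — visit 39.
    Visit 36.
  Visit 4.
Visit 17.
Full post-order sequence: 22, 21, 10, 14, 7, 24, 6, 30, 38, 39, 36, 4, 17.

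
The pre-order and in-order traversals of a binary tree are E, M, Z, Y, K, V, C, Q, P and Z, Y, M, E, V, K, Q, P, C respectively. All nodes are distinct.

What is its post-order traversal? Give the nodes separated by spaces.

The first element of pre-order is the root; it splits in-order into left and right subtrees.
Root E: left subtree has 3 nodes {Z, Y, M}, right has 5 {V, K, Q, P, C}.
  Root M: left subtree has 2 nodes {Z, Y}, right has 0 { }.
    Root Z: left subtree has 0 nodes { }, right has 1 {Y}.
  Root K: left subtree has 1 node {V}, right has 3 {Q, P, C}.
    Root C: left subtree has 2 nodes {Q, P}, right has 0 { }.
      Root Q: left subtree has 0 nodes { }, right has 1 {P}.

Y Z M V P Q C K E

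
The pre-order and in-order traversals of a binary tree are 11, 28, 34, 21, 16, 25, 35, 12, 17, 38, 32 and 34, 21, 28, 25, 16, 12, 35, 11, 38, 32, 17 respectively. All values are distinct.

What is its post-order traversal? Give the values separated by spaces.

21 34 25 12 35 16 28 32 38 17 11

The first element of pre-order is the root; it splits in-order into left and right subtrees.
Root 11: left subtree has 7 nodes {34, 21, 28, 25, 16, 12, 35}, right has 3 {38, 32, 17}.
  Root 28: left subtree has 2 nodes {34, 21}, right has 4 {25, 16, 12, 35}.
    Root 34: left subtree has 0 nodes { }, right has 1 {21}.
    Root 16: left subtree has 1 node {25}, right has 2 {12, 35}.
      Root 35: left subtree has 1 node {12}, right has 0 { }.
  Root 17: left subtree has 2 nodes {38, 32}, right has 0 { }.
    Root 38: left subtree has 0 nodes { }, right has 1 {32}.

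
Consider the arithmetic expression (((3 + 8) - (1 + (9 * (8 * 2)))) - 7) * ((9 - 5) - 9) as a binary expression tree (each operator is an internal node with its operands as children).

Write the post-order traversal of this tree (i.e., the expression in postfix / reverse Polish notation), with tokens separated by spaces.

Post-order on an expression tree gives postfix notation: for each operator, emit left operand, right operand, then the operator.

3 8 + 1 9 8 2 * * + - 7 - 9 5 - 9 - *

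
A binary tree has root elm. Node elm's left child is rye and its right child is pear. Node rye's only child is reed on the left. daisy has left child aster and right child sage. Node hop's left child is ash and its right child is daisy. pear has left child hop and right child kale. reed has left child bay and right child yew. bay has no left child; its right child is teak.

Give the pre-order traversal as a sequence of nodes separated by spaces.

elm rye reed bay teak yew pear hop ash daisy aster sage kale

Pre-order visits the node, then its left subtree, then its right subtree.
Visit elm.
At elm: go left to rye.
  Visit rye.
  At rye: go left to reed.
    Visit reed.
    At reed: go left to bay.
      Visit bay.
      At bay: no left child.
      At bay: go right to teak.
        teak is a leaf — visit teak.
    At reed: go right to yew.
      yew is a leaf — visit yew.
  At rye: no right child.
At elm: go right to pear.
  Visit pear.
  At pear: go left to hop.
    Visit hop.
    At hop: go left to ash.
      ash is a leaf — visit ash.
    At hop: go right to daisy.
      Visit daisy.
      At daisy: go left to aster.
        aster is a leaf — visit aster.
      At daisy: go right to sage.
        sage is a leaf — visit sage.
  At pear: go right to kale.
    kale is a leaf — visit kale.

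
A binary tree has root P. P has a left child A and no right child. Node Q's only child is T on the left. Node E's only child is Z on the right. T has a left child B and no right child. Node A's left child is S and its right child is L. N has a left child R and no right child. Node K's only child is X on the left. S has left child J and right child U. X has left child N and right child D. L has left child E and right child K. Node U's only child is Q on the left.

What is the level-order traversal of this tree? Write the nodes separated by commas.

Level-order visits nodes level by level from the root, left to right within each level.
Level 0: P
Level 1: A
Level 2: S, L
Level 3: J, U, E, K
Level 4: Q, Z, X
Level 5: T, N, D
Level 6: B, R

P, A, S, L, J, U, E, K, Q, Z, X, T, N, D, B, R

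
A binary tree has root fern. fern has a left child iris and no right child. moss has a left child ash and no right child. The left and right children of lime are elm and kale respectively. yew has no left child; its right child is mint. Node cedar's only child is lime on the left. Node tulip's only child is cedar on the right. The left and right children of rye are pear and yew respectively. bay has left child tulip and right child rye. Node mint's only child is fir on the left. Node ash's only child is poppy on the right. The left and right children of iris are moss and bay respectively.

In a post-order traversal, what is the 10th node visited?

fir

Post-order visits the left subtree, then the right subtree, then the node.
At fern: go left to iris.
  At iris: go left to moss.
    At moss: go left to ash.
      At ash: no left child.
      At ash: go right to poppy.
        poppy is a leaf — visit poppy.
      Visit ash.
    At moss: no right child.
    Visit moss.
  At iris: go right to bay.
    At bay: go left to tulip.
      At tulip: no left child.
      At tulip: go right to cedar.
        At cedar: go left to lime.
          At lime: go left to elm.
            elm is a leaf — visit elm.
          At lime: go right to kale.
            kale is a leaf — visit kale.
          Visit lime.
        At cedar: no right child.
        Visit cedar.
      Visit tulip.
    At bay: go right to rye.
      At rye: go left to pear.
        pear is a leaf — visit pear.
      At rye: go right to yew.
        At yew: no left child.
        At yew: go right to mint.
          At mint: go left to fir.
            fir is a leaf — visit fir.
          At mint: no right child.
          Visit mint.
        Visit yew.
      Visit rye.
    Visit bay.
  Visit iris.
At fern: no right child.
Visit fern.
Full post-order sequence: poppy, ash, moss, elm, kale, lime, cedar, tulip, pear, fir, mint, yew, rye, bay, iris, fern.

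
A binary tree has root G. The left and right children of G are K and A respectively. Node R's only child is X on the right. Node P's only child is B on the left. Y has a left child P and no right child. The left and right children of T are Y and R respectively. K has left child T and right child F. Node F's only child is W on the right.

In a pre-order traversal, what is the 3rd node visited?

T

Pre-order visits the node, then its left subtree, then its right subtree.
Visit G.
At G: go left to K.
  Visit K.
  At K: go left to T.
    Visit T.
    At T: go left to Y.
      Visit Y.
      At Y: go left to P.
        Visit P.
        At P: go left to B.
          B is a leaf — visit B.
        At P: no right child.
      At Y: no right child.
    At T: go right to R.
      Visit R.
      At R: no left child.
      At R: go right to X.
        X is a leaf — visit X.
  At K: go right to F.
    Visit F.
    At F: no left child.
    At F: go right to W.
      W is a leaf — visit W.
At G: go right to A.
  A is a leaf — visit A.
Full pre-order sequence: G, K, T, Y, P, B, R, X, F, W, A.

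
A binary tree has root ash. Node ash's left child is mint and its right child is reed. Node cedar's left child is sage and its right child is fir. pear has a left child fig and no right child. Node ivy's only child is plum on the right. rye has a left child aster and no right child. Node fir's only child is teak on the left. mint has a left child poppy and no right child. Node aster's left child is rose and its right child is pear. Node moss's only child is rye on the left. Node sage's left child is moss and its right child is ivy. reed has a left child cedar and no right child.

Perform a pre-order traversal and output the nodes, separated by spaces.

Pre-order visits the node, then its left subtree, then its right subtree.
Visit ash.
At ash: go left to mint.
  Visit mint.
  At mint: go left to poppy.
    poppy is a leaf — visit poppy.
  At mint: no right child.
At ash: go right to reed.
  Visit reed.
  At reed: go left to cedar.
    Visit cedar.
    At cedar: go left to sage.
      Visit sage.
      At sage: go left to moss.
        Visit moss.
        At moss: go left to rye.
          Visit rye.
          At rye: go left to aster.
            Visit aster.
            At aster: go left to rose.
              rose is a leaf — visit rose.
            At aster: go right to pear.
              Visit pear.
              At pear: go left to fig.
                fig is a leaf — visit fig.
              At pear: no right child.
          At rye: no right child.
        At moss: no right child.
      At sage: go right to ivy.
        Visit ivy.
        At ivy: no left child.
        At ivy: go right to plum.
          plum is a leaf — visit plum.
    At cedar: go right to fir.
      Visit fir.
      At fir: go left to teak.
        teak is a leaf — visit teak.
      At fir: no right child.
  At reed: no right child.

ash mint poppy reed cedar sage moss rye aster rose pear fig ivy plum fir teak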